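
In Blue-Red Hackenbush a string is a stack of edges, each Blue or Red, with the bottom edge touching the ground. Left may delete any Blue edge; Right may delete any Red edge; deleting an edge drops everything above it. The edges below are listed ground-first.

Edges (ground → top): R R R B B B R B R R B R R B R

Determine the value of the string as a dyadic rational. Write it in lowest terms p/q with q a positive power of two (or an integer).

-8923/4096

Prefix values for R R R B B B R B R R B R R B R via {L|R} + simplicity:
edge 1 of 15 (R): { — | 0 } → -1
edge 2 of 15 (R): { — | -1,0 } → -2
edge 3 of 15 (R): { — | -2,-1,0 } → -3
edge 4 of 15 (B): { -3 | -2,-1,0 } → -5/2
edge 5 of 15 (B): { -3,-5/2 | -2,-1,0 } → -9/4
edge 6 of 15 (B): { -3,-5/2,-9/4 | -2,-1,0 } → -17/8
edge 7 of 15 (R): { -3,-5/2,-9/4 | -17/8,-2,-1,0 } → -35/16
edge 8 of 15 (B): { -3,-5/2,-9/4,-35/16 | -17/8,-2,-1,0 } → -69/32
edge 9 of 15 (R): { -3,-5/2,-9/4,-35/16 | -69/32,-17/8,-2,-1,0 } → -139/64
edge 10 of 15 (R): { -3,-5/2,-9/4,-35/16 | -139/64,-69/32,-17/8,-2,-1,0 } → -279/128
edge 11 of 15 (B): { -3,-5/2,-9/4,-35/16,-279/128 | -139/64,-69/32,-17/8,-2,-1,0 } → -557/256
edge 12 of 15 (R): { -3,-5/2,-9/4,-35/16,-279/128 | -557/256,-139/64,-69/32,-17/8,-2,-1,0 } → -1115/512
edge 13 of 15 (R): { -3,-5/2,-9/4,-35/16,-279/128 | -1115/512,-557/256,-139/64,-69/32,-17/8,-2,-1,0 } → -2231/1024
edge 14 of 15 (B): { -3,-5/2,-9/4,-35/16,-279/128,-2231/1024 | -1115/512,-557/256,-139/64,-69/32,-17/8,-2,-1,0 } → -4461/2048
edge 15 of 15 (R): { -3,-5/2,-9/4,-35/16,-279/128,-2231/1024 | -4461/2048,-1115/512,-557/256,-139/64,-69/32,-17/8,-2,-1,0 } → -8923/4096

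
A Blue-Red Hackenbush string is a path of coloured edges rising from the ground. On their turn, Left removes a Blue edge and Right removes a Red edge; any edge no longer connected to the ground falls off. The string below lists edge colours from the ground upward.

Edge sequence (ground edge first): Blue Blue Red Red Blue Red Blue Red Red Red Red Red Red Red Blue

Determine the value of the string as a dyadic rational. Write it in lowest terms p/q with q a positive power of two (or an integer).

10755/8192

value(B) = { 0 | (no moves) } — 1
value(BB) = { 0 1 | (no moves) } — 2
value(BBR) = { 0 1 | 2 } — 3/2
value(BBRR) = { 0 1 | 3/2 2 } — 5/4
value(BBRRB) = { 0 1 5/4 | 3/2 2 } — 11/8
value(BBRRBR) = { 0 1 5/4 | 11/8 3/2 2 } — 21/16
value(BBRRBRB) = { 0 1 5/4 21/16 | 11/8 3/2 2 } — 43/32
value(BBRRBRBR) = { 0 1 5/4 21/16 | 43/32 11/8 3/2 2 } — 85/64
value(BBRRBRBRR) = { 0 1 5/4 21/16 | 85/64 43/32 11/8 3/2 2 } — 169/128
value(BBRRBRBRRR) = { 0 1 5/4 21/16 | 169/128 85/64 43/32 11/8 3/2 2 } — 337/256
value(BBRRBRBRRRR) = { 0 1 5/4 21/16 | 337/256 169/128 85/64 43/32 11/8 3/2 2 } — 673/512
value(BBRRBRBRRRRR) = { 0 1 5/4 21/16 | 673/512 337/256 169/128 85/64 43/32 11/8 3/2 2 } — 1345/1024
value(BBRRBRBRRRRRR) = { 0 1 5/4 21/16 | 1345/1024 673/512 337/256 169/128 85/64 43/32 11/8 3/2 2 } — 2689/2048
value(BBRRBRBRRRRRRR) = { 0 1 5/4 21/16 | 2689/2048 1345/1024 673/512 337/256 169/128 85/64 43/32 11/8 3/2 2 } — 5377/4096
value(BBRRBRBRRRRRRRB) = { 0 1 5/4 21/16 5377/4096 | 2689/2048 1345/1024 673/512 337/256 169/128 85/64 43/32 11/8 3/2 2 } — 10755/8192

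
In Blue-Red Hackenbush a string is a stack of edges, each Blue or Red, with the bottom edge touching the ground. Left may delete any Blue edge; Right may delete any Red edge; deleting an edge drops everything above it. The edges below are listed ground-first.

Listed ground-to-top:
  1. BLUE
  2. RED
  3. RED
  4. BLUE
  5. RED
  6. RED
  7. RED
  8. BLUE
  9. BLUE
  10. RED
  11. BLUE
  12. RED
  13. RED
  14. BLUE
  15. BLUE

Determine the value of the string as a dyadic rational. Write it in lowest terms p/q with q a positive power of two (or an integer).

B: Left { 0 }, Right {  } — simplest 1
BR: Left { 0 }, Right { 1 } — simplest 1/2
BRR: Left { 0 }, Right { 1/2; 1 } — simplest 1/4
BRRB: Left { 0; 1/4 }, Right { 1/2; 1 } — simplest 3/8
BRRBR: Left { 0; 1/4 }, Right { 3/8; 1/2; 1 } — simplest 5/16
BRRBRR: Left { 0; 1/4 }, Right { 5/16; 3/8; 1/2; 1 } — simplest 9/32
BRRBRRR: Left { 0; 1/4 }, Right { 9/32; 5/16; 3/8; 1/2; 1 } — simplest 17/64
BRRBRRRB: Left { 0; 1/4; 17/64 }, Right { 9/32; 5/16; 3/8; 1/2; 1 } — simplest 35/128
BRRBRRRBB: Left { 0; 1/4; 17/64; 35/128 }, Right { 9/32; 5/16; 3/8; 1/2; 1 } — simplest 71/256
BRRBRRRBBR: Left { 0; 1/4; 17/64; 35/128 }, Right { 71/256; 9/32; 5/16; 3/8; 1/2; 1 } — simplest 141/512
BRRBRRRBBRB: Left { 0; 1/4; 17/64; 35/128; 141/512 }, Right { 71/256; 9/32; 5/16; 3/8; 1/2; 1 } — simplest 283/1024
BRRBRRRBBRBR: Left { 0; 1/4; 17/64; 35/128; 141/512 }, Right { 283/1024; 71/256; 9/32; 5/16; 3/8; 1/2; 1 } — simplest 565/2048
BRRBRRRBBRBRR: Left { 0; 1/4; 17/64; 35/128; 141/512 }, Right { 565/2048; 283/1024; 71/256; 9/32; 5/16; 3/8; 1/2; 1 } — simplest 1129/4096
BRRBRRRBBRBRRB: Left { 0; 1/4; 17/64; 35/128; 141/512; 1129/4096 }, Right { 565/2048; 283/1024; 71/256; 9/32; 5/16; 3/8; 1/2; 1 } — simplest 2259/8192
BRRBRRRBBRBRRBB: Left { 0; 1/4; 17/64; 35/128; 141/512; 1129/4096; 2259/8192 }, Right { 565/2048; 283/1024; 71/256; 9/32; 5/16; 3/8; 1/2; 1 } — simplest 4519/16384

4519/16384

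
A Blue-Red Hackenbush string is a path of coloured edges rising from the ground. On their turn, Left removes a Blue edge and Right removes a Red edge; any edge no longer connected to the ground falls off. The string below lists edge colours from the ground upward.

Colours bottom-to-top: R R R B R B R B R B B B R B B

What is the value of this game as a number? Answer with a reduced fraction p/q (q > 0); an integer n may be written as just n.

-10889/4096

edge 1 of 15 (R): { — | 0 } gives -1
edge 2 of 15 (R): { — | -1,0 } gives -2
edge 3 of 15 (R): { — | -2,-1,0 } gives -3
edge 4 of 15 (B): { -3 | -2,-1,0 } gives -5/2
edge 5 of 15 (R): { -3 | -5/2,-2,-1,0 } gives -11/4
edge 6 of 15 (B): { -3,-11/4 | -5/2,-2,-1,0 } gives -21/8
edge 7 of 15 (R): { -3,-11/4 | -21/8,-5/2,-2,-1,0 } gives -43/16
edge 8 of 15 (B): { -3,-11/4,-43/16 | -21/8,-5/2,-2,-1,0 } gives -85/32
edge 9 of 15 (R): { -3,-11/4,-43/16 | -85/32,-21/8,-5/2,-2,-1,0 } gives -171/64
edge 10 of 15 (B): { -3,-11/4,-43/16,-171/64 | -85/32,-21/8,-5/2,-2,-1,0 } gives -341/128
edge 11 of 15 (B): { -3,-11/4,-43/16,-171/64,-341/128 | -85/32,-21/8,-5/2,-2,-1,0 } gives -681/256
edge 12 of 15 (B): { -3,-11/4,-43/16,-171/64,-341/128,-681/256 | -85/32,-21/8,-5/2,-2,-1,0 } gives -1361/512
edge 13 of 15 (R): { -3,-11/4,-43/16,-171/64,-341/128,-681/256 | -1361/512,-85/32,-21/8,-5/2,-2,-1,0 } gives -2723/1024
edge 14 of 15 (B): { -3,-11/4,-43/16,-171/64,-341/128,-681/256,-2723/1024 | -1361/512,-85/32,-21/8,-5/2,-2,-1,0 } gives -5445/2048
edge 15 of 15 (B): { -3,-11/4,-43/16,-171/64,-341/128,-681/256,-2723/1024,-5445/2048 | -1361/512,-85/32,-21/8,-5/2,-2,-1,0 } gives -10889/4096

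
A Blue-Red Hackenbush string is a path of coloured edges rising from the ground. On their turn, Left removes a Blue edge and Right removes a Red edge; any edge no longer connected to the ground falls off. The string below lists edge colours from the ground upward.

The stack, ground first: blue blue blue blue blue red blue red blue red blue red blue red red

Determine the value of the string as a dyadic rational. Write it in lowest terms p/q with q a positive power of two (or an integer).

step 1: add blue to get b; options L={ 0 } R={ — } → 1
step 2: add blue to get bb; options L={ 0, 1 } R={ — } → 2
step 3: add blue to get bbb; options L={ 0, 1, 2 } R={ — } → 3
step 4: add blue to get bbbb; options L={ 0, 1, 2, 3 } R={ — } → 4
step 5: add blue to get bbbbb; options L={ 0, 1, 2, 3, 4 } R={ — } → 5
step 6: add red to get bbbbbr; options L={ 0, 1, 2, 3, 4 } R={ 5 } → 9/2
step 7: add blue to get bbbbbrb; options L={ 0, 1, 2, 3, 4, 9/2 } R={ 5 } → 19/4
step 8: add red to get bbbbbrbr; options L={ 0, 1, 2, 3, 4, 9/2 } R={ 19/4, 5 } → 37/8
step 9: add blue to get bbbbbrbrb; options L={ 0, 1, 2, 3, 4, 9/2, 37/8 } R={ 19/4, 5 } → 75/16
step 10: add red to get bbbbbrbrbr; options L={ 0, 1, 2, 3, 4, 9/2, 37/8 } R={ 75/16, 19/4, 5 } → 149/32
step 11: add blue to get bbbbbrbrbrb; options L={ 0, 1, 2, 3, 4, 9/2, 37/8, 149/32 } R={ 75/16, 19/4, 5 } → 299/64
step 12: add red to get bbbbbrbrbrbr; options L={ 0, 1, 2, 3, 4, 9/2, 37/8, 149/32 } R={ 299/64, 75/16, 19/4, 5 } → 597/128
step 13: add blue to get bbbbbrbrbrbrb; options L={ 0, 1, 2, 3, 4, 9/2, 37/8, 149/32, 597/128 } R={ 299/64, 75/16, 19/4, 5 } → 1195/256
step 14: add red to get bbbbbrbrbrbrbr; options L={ 0, 1, 2, 3, 4, 9/2, 37/8, 149/32, 597/128 } R={ 1195/256, 299/64, 75/16, 19/4, 5 } → 2389/512
step 15: add red to get bbbbbrbrbrbrbrr; options L={ 0, 1, 2, 3, 4, 9/2, 37/8, 149/32, 597/128 } R={ 2389/512, 1195/256, 299/64, 75/16, 19/4, 5 } → 4777/1024

4777/1024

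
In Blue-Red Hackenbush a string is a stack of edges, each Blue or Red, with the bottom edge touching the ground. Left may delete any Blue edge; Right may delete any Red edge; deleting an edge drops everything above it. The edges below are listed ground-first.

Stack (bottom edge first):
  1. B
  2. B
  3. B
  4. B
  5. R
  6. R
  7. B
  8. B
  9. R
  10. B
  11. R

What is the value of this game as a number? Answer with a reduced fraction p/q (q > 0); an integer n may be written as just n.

437/128

Build val(s[:k]) for k = 1..11, string s = B B B B R R B B R B R.
val_1 [B]  L=[0]  R=[·]  -> 1
val_2 [BB]  L=[0, 1]  R=[·]  -> 2
val_3 [BBB]  L=[0, 1, 2]  R=[·]  -> 3
val_4 [BBBB]  L=[0, 1, 2, 3]  R=[·]  -> 4
val_5 [BBBBR]  L=[0, 1, 2, 3]  R=[4]  -> 7/2
val_6 [BBBBRR]  L=[0, 1, 2, 3]  R=[7/2, 4]  -> 13/4
val_7 [BBBBRRB]  L=[0, 1, 2, 3, 13/4]  R=[7/2, 4]  -> 27/8
val_8 [BBBBRRBB]  L=[0, 1, 2, 3, 13/4, 27/8]  R=[7/2, 4]  -> 55/16
val_9 [BBBBRRBBR]  L=[0, 1, 2, 3, 13/4, 27/8]  R=[55/16, 7/2, 4]  -> 109/32
val_10 [BBBBRRBBRB]  L=[0, 1, 2, 3, 13/4, 27/8, 109/32]  R=[55/16, 7/2, 4]  -> 219/64
val_11 [BBBBRRBBRBR]  L=[0, 1, 2, 3, 13/4, 27/8, 109/32]  R=[219/64, 55/16, 7/2, 4]  -> 437/128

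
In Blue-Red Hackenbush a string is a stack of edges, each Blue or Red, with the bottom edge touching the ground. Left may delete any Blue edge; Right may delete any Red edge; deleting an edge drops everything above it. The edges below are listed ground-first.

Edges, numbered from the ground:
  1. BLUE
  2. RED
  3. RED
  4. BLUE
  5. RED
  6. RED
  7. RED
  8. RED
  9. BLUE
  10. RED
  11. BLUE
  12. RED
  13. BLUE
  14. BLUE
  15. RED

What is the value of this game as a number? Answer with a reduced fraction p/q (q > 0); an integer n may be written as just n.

1 of 15 · B · max L 0 · min R +∞ gives 1
2 of 15 · BR · max L 0 · min R 1 gives 1/2
3 of 15 · BRR · max L 0 · min R 1/2 gives 1/4
4 of 15 · BRRB · max L 1/4 · min R 1/2 gives 3/8
5 of 15 · BRRBR · max L 1/4 · min R 3/8 gives 5/16
6 of 15 · BRRBRR · max L 1/4 · min R 5/16 gives 9/32
7 of 15 · BRRBRRR · max L 1/4 · min R 9/32 gives 17/64
8 of 15 · BRRBRRRR · max L 1/4 · min R 17/64 gives 33/128
9 of 15 · BRRBRRRRB · max L 33/128 · min R 17/64 gives 67/256
10 of 15 · BRRBRRRRBR · max L 33/128 · min R 67/256 gives 133/512
11 of 15 · BRRBRRRRBRB · max L 133/512 · min R 67/256 gives 267/1024
12 of 15 · BRRBRRRRBRBR · max L 133/512 · min R 267/1024 gives 533/2048
13 of 15 · BRRBRRRRBRBRB · max L 533/2048 · min R 267/1024 gives 1067/4096
14 of 15 · BRRBRRRRBRBRBB · max L 1067/4096 · min R 267/1024 gives 2135/8192
15 of 15 · BRRBRRRRBRBRBBR · max L 1067/4096 · min R 2135/8192 gives 4269/16384

4269/16384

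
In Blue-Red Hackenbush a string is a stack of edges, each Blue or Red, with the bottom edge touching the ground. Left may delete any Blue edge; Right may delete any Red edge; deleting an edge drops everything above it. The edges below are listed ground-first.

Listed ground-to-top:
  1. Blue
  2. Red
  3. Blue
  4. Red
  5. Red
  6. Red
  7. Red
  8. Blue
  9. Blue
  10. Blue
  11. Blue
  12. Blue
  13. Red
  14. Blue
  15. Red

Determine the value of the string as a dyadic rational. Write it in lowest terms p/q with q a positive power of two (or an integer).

edge 1 of 15 (Blue): { 0 | ∅ } — 1
edge 2 of 15 (Red): { 0 | 1 } — 1/2
edge 3 of 15 (Blue): { 0; 1/2 | 1 } — 3/4
edge 4 of 15 (Red): { 0; 1/2 | 3/4; 1 } — 5/8
edge 5 of 15 (Red): { 0; 1/2 | 5/8; 3/4; 1 } — 9/16
edge 6 of 15 (Red): { 0; 1/2 | 9/16; 5/8; 3/4; 1 } — 17/32
edge 7 of 15 (Red): { 0; 1/2 | 17/32; 9/16; 5/8; 3/4; 1 } — 33/64
edge 8 of 15 (Blue): { 0; 1/2; 33/64 | 17/32; 9/16; 5/8; 3/4; 1 } — 67/128
edge 9 of 15 (Blue): { 0; 1/2; 33/64; 67/128 | 17/32; 9/16; 5/8; 3/4; 1 } — 135/256
edge 10 of 15 (Blue): { 0; 1/2; 33/64; 67/128; 135/256 | 17/32; 9/16; 5/8; 3/4; 1 } — 271/512
edge 11 of 15 (Blue): { 0; 1/2; 33/64; 67/128; 135/256; 271/512 | 17/32; 9/16; 5/8; 3/4; 1 } — 543/1024
edge 12 of 15 (Blue): { 0; 1/2; 33/64; 67/128; 135/256; 271/512; 543/1024 | 17/32; 9/16; 5/8; 3/4; 1 } — 1087/2048
edge 13 of 15 (Red): { 0; 1/2; 33/64; 67/128; 135/256; 271/512; 543/1024 | 1087/2048; 17/32; 9/16; 5/8; 3/4; 1 } — 2173/4096
edge 14 of 15 (Blue): { 0; 1/2; 33/64; 67/128; 135/256; 271/512; 543/1024; 2173/4096 | 1087/2048; 17/32; 9/16; 5/8; 3/4; 1 } — 4347/8192
edge 15 of 15 (Red): { 0; 1/2; 33/64; 67/128; 135/256; 271/512; 543/1024; 2173/4096 | 4347/8192; 1087/2048; 17/32; 9/16; 5/8; 3/4; 1 } — 8693/16384

8693/16384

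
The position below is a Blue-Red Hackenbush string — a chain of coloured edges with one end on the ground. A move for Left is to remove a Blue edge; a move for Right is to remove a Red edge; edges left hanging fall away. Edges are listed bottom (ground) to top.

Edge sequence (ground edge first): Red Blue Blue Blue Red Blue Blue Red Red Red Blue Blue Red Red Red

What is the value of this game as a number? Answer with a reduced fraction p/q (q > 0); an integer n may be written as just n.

-2511/16384

1 of 15 · R · max L −∞ · min R 0 => -1
2 of 15 · RB · max L -1 · min R 0 => -1/2
3 of 15 · RBB · max L -1/2 · min R 0 => -1/4
4 of 15 · RBBB · max L -1/4 · min R 0 => -1/8
5 of 15 · RBBBR · max L -1/4 · min R -1/8 => -3/16
6 of 15 · RBBBRB · max L -3/16 · min R -1/8 => -5/32
7 of 15 · RBBBRBB · max L -5/32 · min R -1/8 => -9/64
8 of 15 · RBBBRBBR · max L -5/32 · min R -9/64 => -19/128
9 of 15 · RBBBRBBRR · max L -5/32 · min R -19/128 => -39/256
10 of 15 · RBBBRBBRRR · max L -5/32 · min R -39/256 => -79/512
11 of 15 · RBBBRBBRRRB · max L -79/512 · min R -39/256 => -157/1024
12 of 15 · RBBBRBBRRRBB · max L -157/1024 · min R -39/256 => -313/2048
13 of 15 · RBBBRBBRRRBBR · max L -157/1024 · min R -313/2048 => -627/4096
14 of 15 · RBBBRBBRRRBBRR · max L -157/1024 · min R -627/4096 => -1255/8192
15 of 15 · RBBBRBBRRRBBRRR · max L -157/1024 · min R -1255/8192 => -2511/16384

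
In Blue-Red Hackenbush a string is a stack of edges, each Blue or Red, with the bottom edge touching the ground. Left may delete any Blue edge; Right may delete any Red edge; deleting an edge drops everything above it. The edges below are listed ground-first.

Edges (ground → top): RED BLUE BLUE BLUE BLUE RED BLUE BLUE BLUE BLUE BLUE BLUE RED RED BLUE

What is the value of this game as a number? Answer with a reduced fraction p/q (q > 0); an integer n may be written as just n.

edge 1 of 15 (RED): { — | 0 } so -1
edge 2 of 15 (BLUE): { -1 | 0 } so -1/2
edge 3 of 15 (BLUE): { -1, -1/2 | 0 } so -1/4
edge 4 of 15 (BLUE): { -1, -1/2, -1/4 | 0 } so -1/8
edge 5 of 15 (BLUE): { -1, -1/2, -1/4, -1/8 | 0 } so -1/16
edge 6 of 15 (RED): { -1, -1/2, -1/4, -1/8 | -1/16, 0 } so -3/32
edge 7 of 15 (BLUE): { -1, -1/2, -1/4, -1/8, -3/32 | -1/16, 0 } so -5/64
edge 8 of 15 (BLUE): { -1, -1/2, -1/4, -1/8, -3/32, -5/64 | -1/16, 0 } so -9/128
edge 9 of 15 (BLUE): { -1, -1/2, -1/4, -1/8, -3/32, -5/64, -9/128 | -1/16, 0 } so -17/256
edge 10 of 15 (BLUE): { -1, -1/2, -1/4, -1/8, -3/32, -5/64, -9/128, -17/256 | -1/16, 0 } so -33/512
edge 11 of 15 (BLUE): { -1, -1/2, -1/4, -1/8, -3/32, -5/64, -9/128, -17/256, -33/512 | -1/16, 0 } so -65/1024
edge 12 of 15 (BLUE): { -1, -1/2, -1/4, -1/8, -3/32, -5/64, -9/128, -17/256, -33/512, -65/1024 | -1/16, 0 } so -129/2048
edge 13 of 15 (RED): { -1, -1/2, -1/4, -1/8, -3/32, -5/64, -9/128, -17/256, -33/512, -65/1024 | -129/2048, -1/16, 0 } so -259/4096
edge 14 of 15 (RED): { -1, -1/2, -1/4, -1/8, -3/32, -5/64, -9/128, -17/256, -33/512, -65/1024 | -259/4096, -129/2048, -1/16, 0 } so -519/8192
edge 15 of 15 (BLUE): { -1, -1/2, -1/4, -1/8, -3/32, -5/64, -9/128, -17/256, -33/512, -65/1024, -519/8192 | -259/4096, -129/2048, -1/16, 0 } so -1037/16384

-1037/16384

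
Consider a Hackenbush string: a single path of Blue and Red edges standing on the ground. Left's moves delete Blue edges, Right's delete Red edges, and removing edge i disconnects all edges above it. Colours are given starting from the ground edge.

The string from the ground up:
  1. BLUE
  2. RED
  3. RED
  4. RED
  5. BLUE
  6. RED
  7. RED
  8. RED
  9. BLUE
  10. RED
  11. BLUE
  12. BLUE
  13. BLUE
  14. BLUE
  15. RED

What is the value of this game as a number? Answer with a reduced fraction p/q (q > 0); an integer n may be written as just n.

B: Left { 0 }, Right {  } = simplest 1
BR: Left { 0 }, Right { 1 } = simplest 1/2
BRR: Left { 0 }, Right { 1/2; 1 } = simplest 1/4
BRRR: Left { 0 }, Right { 1/4; 1/2; 1 } = simplest 1/8
BRRRB: Left { 0; 1/8 }, Right { 1/4; 1/2; 1 } = simplest 3/16
BRRRBR: Left { 0; 1/8 }, Right { 3/16; 1/4; 1/2; 1 } = simplest 5/32
BRRRBRR: Left { 0; 1/8 }, Right { 5/32; 3/16; 1/4; 1/2; 1 } = simplest 9/64
BRRRBRRR: Left { 0; 1/8 }, Right { 9/64; 5/32; 3/16; 1/4; 1/2; 1 } = simplest 17/128
BRRRBRRRB: Left { 0; 1/8; 17/128 }, Right { 9/64; 5/32; 3/16; 1/4; 1/2; 1 } = simplest 35/256
BRRRBRRRBR: Left { 0; 1/8; 17/128 }, Right { 35/256; 9/64; 5/32; 3/16; 1/4; 1/2; 1 } = simplest 69/512
BRRRBRRRBRB: Left { 0; 1/8; 17/128; 69/512 }, Right { 35/256; 9/64; 5/32; 3/16; 1/4; 1/2; 1 } = simplest 139/1024
BRRRBRRRBRBB: Left { 0; 1/8; 17/128; 69/512; 139/1024 }, Right { 35/256; 9/64; 5/32; 3/16; 1/4; 1/2; 1 } = simplest 279/2048
BRRRBRRRBRBBB: Left { 0; 1/8; 17/128; 69/512; 139/1024; 279/2048 }, Right { 35/256; 9/64; 5/32; 3/16; 1/4; 1/2; 1 } = simplest 559/4096
BRRRBRRRBRBBBB: Left { 0; 1/8; 17/128; 69/512; 139/1024; 279/2048; 559/4096 }, Right { 35/256; 9/64; 5/32; 3/16; 1/4; 1/2; 1 } = simplest 1119/8192
BRRRBRRRBRBBBBR: Left { 0; 1/8; 17/128; 69/512; 139/1024; 279/2048; 559/4096 }, Right { 1119/8192; 35/256; 9/64; 5/32; 3/16; 1/4; 1/2; 1 } = simplest 2237/16384

2237/16384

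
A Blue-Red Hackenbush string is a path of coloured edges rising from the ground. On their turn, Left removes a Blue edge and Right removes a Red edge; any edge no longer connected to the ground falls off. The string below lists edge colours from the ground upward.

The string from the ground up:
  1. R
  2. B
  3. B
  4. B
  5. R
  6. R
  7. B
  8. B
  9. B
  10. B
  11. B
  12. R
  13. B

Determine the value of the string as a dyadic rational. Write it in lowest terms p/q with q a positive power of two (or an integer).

val_1 [R]  L=[]  R=[0]  — -1
val_2 [RB]  L=[-1]  R=[0]  — -1/2
val_3 [RBB]  L=[-1; -1/2]  R=[0]  — -1/4
val_4 [RBBB]  L=[-1; -1/2; -1/4]  R=[0]  — -1/8
val_5 [RBBBR]  L=[-1; -1/2; -1/4]  R=[-1/8; 0]  — -3/16
val_6 [RBBBRR]  L=[-1; -1/2; -1/4]  R=[-3/16; -1/8; 0]  — -7/32
val_7 [RBBBRRB]  L=[-1; -1/2; -1/4; -7/32]  R=[-3/16; -1/8; 0]  — -13/64
val_8 [RBBBRRBB]  L=[-1; -1/2; -1/4; -7/32; -13/64]  R=[-3/16; -1/8; 0]  — -25/128
val_9 [RBBBRRBBB]  L=[-1; -1/2; -1/4; -7/32; -13/64; -25/128]  R=[-3/16; -1/8; 0]  — -49/256
val_10 [RBBBRRBBBB]  L=[-1; -1/2; -1/4; -7/32; -13/64; -25/128; -49/256]  R=[-3/16; -1/8; 0]  — -97/512
val_11 [RBBBRRBBBBB]  L=[-1; -1/2; -1/4; -7/32; -13/64; -25/128; -49/256; -97/512]  R=[-3/16; -1/8; 0]  — -193/1024
val_12 [RBBBRRBBBBBR]  L=[-1; -1/2; -1/4; -7/32; -13/64; -25/128; -49/256; -97/512]  R=[-193/1024; -3/16; -1/8; 0]  — -387/2048
val_13 [RBBBRRBBBBBRB]  L=[-1; -1/2; -1/4; -7/32; -13/64; -25/128; -49/256; -97/512; -387/2048]  R=[-193/1024; -3/16; -1/8; 0]  — -773/4096

-773/4096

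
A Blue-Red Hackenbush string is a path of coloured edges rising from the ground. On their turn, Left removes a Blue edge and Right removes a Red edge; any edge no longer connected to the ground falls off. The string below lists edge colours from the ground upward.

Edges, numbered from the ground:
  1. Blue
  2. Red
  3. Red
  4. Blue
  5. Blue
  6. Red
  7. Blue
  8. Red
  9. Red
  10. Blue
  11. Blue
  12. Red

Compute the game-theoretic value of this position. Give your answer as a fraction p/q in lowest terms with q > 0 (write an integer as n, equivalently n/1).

Recurse on prefixes of the 12-edge string Blue Red Red Blue Blue Red Blue Red Red Blue Blue Red:
B: Left { 0 }, Right { — } -> simplest 1
BR: Left { 0 }, Right { 1 } -> simplest 1/2
BRR: Left { 0 }, Right { 1/2, 1 } -> simplest 1/4
BRRB: Left { 0, 1/4 }, Right { 1/2, 1 } -> simplest 3/8
BRRBB: Left { 0, 1/4, 3/8 }, Right { 1/2, 1 } -> simplest 7/16
BRRBBR: Left { 0, 1/4, 3/8 }, Right { 7/16, 1/2, 1 } -> simplest 13/32
BRRBBRB: Left { 0, 1/4, 3/8, 13/32 }, Right { 7/16, 1/2, 1 } -> simplest 27/64
BRRBBRBR: Left { 0, 1/4, 3/8, 13/32 }, Right { 27/64, 7/16, 1/2, 1 } -> simplest 53/128
BRRBBRBRR: Left { 0, 1/4, 3/8, 13/32 }, Right { 53/128, 27/64, 7/16, 1/2, 1 } -> simplest 105/256
BRRBBRBRRB: Left { 0, 1/4, 3/8, 13/32, 105/256 }, Right { 53/128, 27/64, 7/16, 1/2, 1 } -> simplest 211/512
BRRBBRBRRBB: Left { 0, 1/4, 3/8, 13/32, 105/256, 211/512 }, Right { 53/128, 27/64, 7/16, 1/2, 1 } -> simplest 423/1024
BRRBBRBRRBBR: Left { 0, 1/4, 3/8, 13/32, 105/256, 211/512 }, Right { 423/1024, 53/128, 27/64, 7/16, 1/2, 1 } -> simplest 845/2048

845/2048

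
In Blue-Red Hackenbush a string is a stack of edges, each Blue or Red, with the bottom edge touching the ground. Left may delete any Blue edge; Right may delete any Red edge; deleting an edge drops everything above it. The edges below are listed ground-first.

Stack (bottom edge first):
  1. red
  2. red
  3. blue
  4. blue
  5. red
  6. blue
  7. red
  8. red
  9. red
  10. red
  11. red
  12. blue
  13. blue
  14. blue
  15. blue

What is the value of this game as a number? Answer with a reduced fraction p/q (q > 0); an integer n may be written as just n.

Recurse on prefixes of the 15-edge string red red blue blue red blue red red red red red blue blue blue blue:
step 1: add red to get r; options L={  } R={ 0 } → -1
step 2: add red to get rr; options L={  } R={ -1 0 } → -2
step 3: add blue to get rrb; options L={ -2 } R={ -1 0 } → -3/2
step 4: add blue to get rrbb; options L={ -2 -3/2 } R={ -1 0 } → -5/4
step 5: add red to get rrbbr; options L={ -2 -3/2 } R={ -5/4 -1 0 } → -11/8
step 6: add blue to get rrbbrb; options L={ -2 -3/2 -11/8 } R={ -5/4 -1 0 } → -21/16
step 7: add red to get rrbbrbr; options L={ -2 -3/2 -11/8 } R={ -21/16 -5/4 -1 0 } → -43/32
step 8: add red to get rrbbrbrr; options L={ -2 -3/2 -11/8 } R={ -43/32 -21/16 -5/4 -1 0 } → -87/64
step 9: add red to get rrbbrbrrr; options L={ -2 -3/2 -11/8 } R={ -87/64 -43/32 -21/16 -5/4 -1 0 } → -175/128
step 10: add red to get rrbbrbrrrr; options L={ -2 -3/2 -11/8 } R={ -175/128 -87/64 -43/32 -21/16 -5/4 -1 0 } → -351/256
step 11: add red to get rrbbrbrrrrr; options L={ -2 -3/2 -11/8 } R={ -351/256 -175/128 -87/64 -43/32 -21/16 -5/4 -1 0 } → -703/512
step 12: add blue to get rrbbrbrrrrrb; options L={ -2 -3/2 -11/8 -703/512 } R={ -351/256 -175/128 -87/64 -43/32 -21/16 -5/4 -1 0 } → -1405/1024
step 13: add blue to get rrbbrbrrrrrbb; options L={ -2 -3/2 -11/8 -703/512 -1405/1024 } R={ -351/256 -175/128 -87/64 -43/32 -21/16 -5/4 -1 0 } → -2809/2048
step 14: add blue to get rrbbrbrrrrrbbb; options L={ -2 -3/2 -11/8 -703/512 -1405/1024 -2809/2048 } R={ -351/256 -175/128 -87/64 -43/32 -21/16 -5/4 -1 0 } → -5617/4096
step 15: add blue to get rrbbrbrrrrrbbbb; options L={ -2 -3/2 -11/8 -703/512 -1405/1024 -2809/2048 -5617/4096 } R={ -351/256 -175/128 -87/64 -43/32 -21/16 -5/4 -1 0 } → -11233/8192

-11233/8192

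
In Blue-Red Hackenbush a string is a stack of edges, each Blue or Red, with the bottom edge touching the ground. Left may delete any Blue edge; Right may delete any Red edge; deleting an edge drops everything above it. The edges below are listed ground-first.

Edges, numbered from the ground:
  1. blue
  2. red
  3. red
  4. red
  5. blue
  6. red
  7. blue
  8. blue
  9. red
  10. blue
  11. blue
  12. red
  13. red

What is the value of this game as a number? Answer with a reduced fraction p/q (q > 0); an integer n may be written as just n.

729/4096

Recurse on prefixes of the 13-edge string blue red red red blue red blue blue red blue blue red red:
b: Left { 0 }, Right { · } — simplest 1
br: Left { 0 }, Right { 1 } — simplest 1/2
brr: Left { 0 }, Right { 1/2 1 } — simplest 1/4
brrr: Left { 0 }, Right { 1/4 1/2 1 } — simplest 1/8
brrrb: Left { 0 1/8 }, Right { 1/4 1/2 1 } — simplest 3/16
brrrbr: Left { 0 1/8 }, Right { 3/16 1/4 1/2 1 } — simplest 5/32
brrrbrb: Left { 0 1/8 5/32 }, Right { 3/16 1/4 1/2 1 } — simplest 11/64
brrrbrbb: Left { 0 1/8 5/32 11/64 }, Right { 3/16 1/4 1/2 1 } — simplest 23/128
brrrbrbbr: Left { 0 1/8 5/32 11/64 }, Right { 23/128 3/16 1/4 1/2 1 } — simplest 45/256
brrrbrbbrb: Left { 0 1/8 5/32 11/64 45/256 }, Right { 23/128 3/16 1/4 1/2 1 } — simplest 91/512
brrrbrbbrbb: Left { 0 1/8 5/32 11/64 45/256 91/512 }, Right { 23/128 3/16 1/4 1/2 1 } — simplest 183/1024
brrrbrbbrbbr: Left { 0 1/8 5/32 11/64 45/256 91/512 }, Right { 183/1024 23/128 3/16 1/4 1/2 1 } — simplest 365/2048
brrrbrbbrbbrr: Left { 0 1/8 5/32 11/64 45/256 91/512 }, Right { 365/2048 183/1024 23/128 3/16 1/4 1/2 1 } — simplest 729/4096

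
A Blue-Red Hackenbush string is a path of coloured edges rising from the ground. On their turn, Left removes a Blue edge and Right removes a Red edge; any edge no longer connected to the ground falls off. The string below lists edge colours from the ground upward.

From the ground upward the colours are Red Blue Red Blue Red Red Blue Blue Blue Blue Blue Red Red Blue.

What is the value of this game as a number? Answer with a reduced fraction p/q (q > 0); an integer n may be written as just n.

-5645/8192

Build val(s[:k]) for k = 1..14, string s = Red Blue Red Blue Red Red Blue Blue Blue Blue Blue Red Red Blue.
val(R) = { none | 0 } => -1
val(RB) = { -1 | 0 } => -1/2
val(RBR) = { -1 | -1/2; 0 } => -3/4
val(RBRB) = { -1; -3/4 | -1/2; 0 } => -5/8
val(RBRBR) = { -1; -3/4 | -5/8; -1/2; 0 } => -11/16
val(RBRBRR) = { -1; -3/4 | -11/16; -5/8; -1/2; 0 } => -23/32
val(RBRBRRB) = { -1; -3/4; -23/32 | -11/16; -5/8; -1/2; 0 } => -45/64
val(RBRBRRBB) = { -1; -3/4; -23/32; -45/64 | -11/16; -5/8; -1/2; 0 } => -89/128
val(RBRBRRBBB) = { -1; -3/4; -23/32; -45/64; -89/128 | -11/16; -5/8; -1/2; 0 } => -177/256
val(RBRBRRBBBB) = { -1; -3/4; -23/32; -45/64; -89/128; -177/256 | -11/16; -5/8; -1/2; 0 } => -353/512
val(RBRBRRBBBBB) = { -1; -3/4; -23/32; -45/64; -89/128; -177/256; -353/512 | -11/16; -5/8; -1/2; 0 } => -705/1024
val(RBRBRRBBBBBR) = { -1; -3/4; -23/32; -45/64; -89/128; -177/256; -353/512 | -705/1024; -11/16; -5/8; -1/2; 0 } => -1411/2048
val(RBRBRRBBBBBRR) = { -1; -3/4; -23/32; -45/64; -89/128; -177/256; -353/512 | -1411/2048; -705/1024; -11/16; -5/8; -1/2; 0 } => -2823/4096
val(RBRBRRBBBBBRRB) = { -1; -3/4; -23/32; -45/64; -89/128; -177/256; -353/512; -2823/4096 | -1411/2048; -705/1024; -11/16; -5/8; -1/2; 0 } => -5645/8192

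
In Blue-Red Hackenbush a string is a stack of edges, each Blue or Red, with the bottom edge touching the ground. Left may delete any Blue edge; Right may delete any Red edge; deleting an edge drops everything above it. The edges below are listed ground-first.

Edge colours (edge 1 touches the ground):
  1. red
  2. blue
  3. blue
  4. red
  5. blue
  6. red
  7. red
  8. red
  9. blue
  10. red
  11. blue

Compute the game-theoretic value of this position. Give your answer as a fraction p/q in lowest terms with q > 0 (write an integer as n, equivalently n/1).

-373/1024

value_1 [r]  L=[]  R=[0]  => -1
value_2 [rb]  L=[-1]  R=[0]  => -1/2
value_3 [rbb]  L=[-1, -1/2]  R=[0]  => -1/4
value_4 [rbbr]  L=[-1, -1/2]  R=[-1/4, 0]  => -3/8
value_5 [rbbrb]  L=[-1, -1/2, -3/8]  R=[-1/4, 0]  => -5/16
value_6 [rbbrbr]  L=[-1, -1/2, -3/8]  R=[-5/16, -1/4, 0]  => -11/32
value_7 [rbbrbrr]  L=[-1, -1/2, -3/8]  R=[-11/32, -5/16, -1/4, 0]  => -23/64
value_8 [rbbrbrrr]  L=[-1, -1/2, -3/8]  R=[-23/64, -11/32, -5/16, -1/4, 0]  => -47/128
value_9 [rbbrbrrrb]  L=[-1, -1/2, -3/8, -47/128]  R=[-23/64, -11/32, -5/16, -1/4, 0]  => -93/256
value_10 [rbbrbrrrbr]  L=[-1, -1/2, -3/8, -47/128]  R=[-93/256, -23/64, -11/32, -5/16, -1/4, 0]  => -187/512
value_11 [rbbrbrrrbrb]  L=[-1, -1/2, -3/8, -47/128, -187/512]  R=[-93/256, -23/64, -11/32, -5/16, -1/4, 0]  => -373/1024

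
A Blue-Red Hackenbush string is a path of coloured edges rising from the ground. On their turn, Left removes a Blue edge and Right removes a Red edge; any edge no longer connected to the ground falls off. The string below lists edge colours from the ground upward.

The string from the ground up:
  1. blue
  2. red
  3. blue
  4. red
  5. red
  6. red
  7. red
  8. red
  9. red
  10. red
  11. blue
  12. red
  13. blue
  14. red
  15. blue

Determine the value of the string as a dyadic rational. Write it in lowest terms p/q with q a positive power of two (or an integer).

8235/16384

G_1 [b]  L=[0]  R=[none]  ⇒ 1
G_2 [br]  L=[0]  R=[1]  ⇒ 1/2
G_3 [brb]  L=[0; 1/2]  R=[1]  ⇒ 3/4
G_4 [brbr]  L=[0; 1/2]  R=[3/4; 1]  ⇒ 5/8
G_5 [brbrr]  L=[0; 1/2]  R=[5/8; 3/4; 1]  ⇒ 9/16
G_6 [brbrrr]  L=[0; 1/2]  R=[9/16; 5/8; 3/4; 1]  ⇒ 17/32
G_7 [brbrrrr]  L=[0; 1/2]  R=[17/32; 9/16; 5/8; 3/4; 1]  ⇒ 33/64
G_8 [brbrrrrr]  L=[0; 1/2]  R=[33/64; 17/32; 9/16; 5/8; 3/4; 1]  ⇒ 65/128
G_9 [brbrrrrrr]  L=[0; 1/2]  R=[65/128; 33/64; 17/32; 9/16; 5/8; 3/4; 1]  ⇒ 129/256
G_10 [brbrrrrrrr]  L=[0; 1/2]  R=[129/256; 65/128; 33/64; 17/32; 9/16; 5/8; 3/4; 1]  ⇒ 257/512
G_11 [brbrrrrrrrb]  L=[0; 1/2; 257/512]  R=[129/256; 65/128; 33/64; 17/32; 9/16; 5/8; 3/4; 1]  ⇒ 515/1024
G_12 [brbrrrrrrrbr]  L=[0; 1/2; 257/512]  R=[515/1024; 129/256; 65/128; 33/64; 17/32; 9/16; 5/8; 3/4; 1]  ⇒ 1029/2048
G_13 [brbrrrrrrrbrb]  L=[0; 1/2; 257/512; 1029/2048]  R=[515/1024; 129/256; 65/128; 33/64; 17/32; 9/16; 5/8; 3/4; 1]  ⇒ 2059/4096
G_14 [brbrrrrrrrbrbr]  L=[0; 1/2; 257/512; 1029/2048]  R=[2059/4096; 515/1024; 129/256; 65/128; 33/64; 17/32; 9/16; 5/8; 3/4; 1]  ⇒ 4117/8192
G_15 [brbrrrrrrrbrbrb]  L=[0; 1/2; 257/512; 1029/2048; 4117/8192]  R=[2059/4096; 515/1024; 129/256; 65/128; 33/64; 17/32; 9/16; 5/8; 3/4; 1]  ⇒ 8235/16384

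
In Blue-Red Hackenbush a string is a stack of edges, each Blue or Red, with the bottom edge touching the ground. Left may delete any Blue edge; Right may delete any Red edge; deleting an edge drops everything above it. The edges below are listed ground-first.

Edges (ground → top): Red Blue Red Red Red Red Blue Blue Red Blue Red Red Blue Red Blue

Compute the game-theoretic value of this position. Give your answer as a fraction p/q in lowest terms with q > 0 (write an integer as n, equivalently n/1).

R: Left { (no moves) }, Right { 0 } gives simplest -1
RB: Left { -1 }, Right { 0 } gives simplest -1/2
RBR: Left { -1 }, Right { -1/2, 0 } gives simplest -3/4
RBRR: Left { -1 }, Right { -3/4, -1/2, 0 } gives simplest -7/8
RBRRR: Left { -1 }, Right { -7/8, -3/4, -1/2, 0 } gives simplest -15/16
RBRRRR: Left { -1 }, Right { -15/16, -7/8, -3/4, -1/2, 0 } gives simplest -31/32
RBRRRRB: Left { -1, -31/32 }, Right { -15/16, -7/8, -3/4, -1/2, 0 } gives simplest -61/64
RBRRRRBB: Left { -1, -31/32, -61/64 }, Right { -15/16, -7/8, -3/4, -1/2, 0 } gives simplest -121/128
RBRRRRBBR: Left { -1, -31/32, -61/64 }, Right { -121/128, -15/16, -7/8, -3/4, -1/2, 0 } gives simplest -243/256
RBRRRRBBRB: Left { -1, -31/32, -61/64, -243/256 }, Right { -121/128, -15/16, -7/8, -3/4, -1/2, 0 } gives simplest -485/512
RBRRRRBBRBR: Left { -1, -31/32, -61/64, -243/256 }, Right { -485/512, -121/128, -15/16, -7/8, -3/4, -1/2, 0 } gives simplest -971/1024
RBRRRRBBRBRR: Left { -1, -31/32, -61/64, -243/256 }, Right { -971/1024, -485/512, -121/128, -15/16, -7/8, -3/4, -1/2, 0 } gives simplest -1943/2048
RBRRRRBBRBRRB: Left { -1, -31/32, -61/64, -243/256, -1943/2048 }, Right { -971/1024, -485/512, -121/128, -15/16, -7/8, -3/4, -1/2, 0 } gives simplest -3885/4096
RBRRRRBBRBRRBR: Left { -1, -31/32, -61/64, -243/256, -1943/2048 }, Right { -3885/4096, -971/1024, -485/512, -121/128, -15/16, -7/8, -3/4, -1/2, 0 } gives simplest -7771/8192
RBRRRRBBRBRRBRB: Left { -1, -31/32, -61/64, -243/256, -1943/2048, -7771/8192 }, Right { -3885/4096, -971/1024, -485/512, -121/128, -15/16, -7/8, -3/4, -1/2, 0 } gives simplest -15541/16384

-15541/16384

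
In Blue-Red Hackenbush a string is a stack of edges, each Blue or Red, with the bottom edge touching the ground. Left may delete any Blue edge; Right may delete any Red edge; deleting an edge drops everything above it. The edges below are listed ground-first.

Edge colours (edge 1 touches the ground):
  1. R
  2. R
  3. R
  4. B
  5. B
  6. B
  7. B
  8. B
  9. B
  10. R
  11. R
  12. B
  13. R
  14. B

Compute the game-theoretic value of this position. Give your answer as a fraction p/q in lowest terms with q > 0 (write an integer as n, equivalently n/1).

-4149/2048

edge 1 of 14 (R): { none | 0 } ⇒ -1
edge 2 of 14 (R): { none | -1 0 } ⇒ -2
edge 3 of 14 (R): { none | -2 -1 0 } ⇒ -3
edge 4 of 14 (B): { -3 | -2 -1 0 } ⇒ -5/2
edge 5 of 14 (B): { -3 -5/2 | -2 -1 0 } ⇒ -9/4
edge 6 of 14 (B): { -3 -5/2 -9/4 | -2 -1 0 } ⇒ -17/8
edge 7 of 14 (B): { -3 -5/2 -9/4 -17/8 | -2 -1 0 } ⇒ -33/16
edge 8 of 14 (B): { -3 -5/2 -9/4 -17/8 -33/16 | -2 -1 0 } ⇒ -65/32
edge 9 of 14 (B): { -3 -5/2 -9/4 -17/8 -33/16 -65/32 | -2 -1 0 } ⇒ -129/64
edge 10 of 14 (R): { -3 -5/2 -9/4 -17/8 -33/16 -65/32 | -129/64 -2 -1 0 } ⇒ -259/128
edge 11 of 14 (R): { -3 -5/2 -9/4 -17/8 -33/16 -65/32 | -259/128 -129/64 -2 -1 0 } ⇒ -519/256
edge 12 of 14 (B): { -3 -5/2 -9/4 -17/8 -33/16 -65/32 -519/256 | -259/128 -129/64 -2 -1 0 } ⇒ -1037/512
edge 13 of 14 (R): { -3 -5/2 -9/4 -17/8 -33/16 -65/32 -519/256 | -1037/512 -259/128 -129/64 -2 -1 0 } ⇒ -2075/1024
edge 14 of 14 (B): { -3 -5/2 -9/4 -17/8 -33/16 -65/32 -519/256 -2075/1024 | -1037/512 -259/128 -129/64 -2 -1 0 } ⇒ -4149/2048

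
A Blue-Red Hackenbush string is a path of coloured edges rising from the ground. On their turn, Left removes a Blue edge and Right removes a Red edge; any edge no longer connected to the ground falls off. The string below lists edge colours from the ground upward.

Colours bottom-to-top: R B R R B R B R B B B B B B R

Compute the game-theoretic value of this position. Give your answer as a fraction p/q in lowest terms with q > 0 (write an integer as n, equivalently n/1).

-13571/16384

Recurse on prefixes of the 15-edge string R B R R B R B R B B B B B B R:
R: Left { none }, Right { 0 } — simplest -1
RB: Left { -1 }, Right { 0 } — simplest -1/2
RBR: Left { -1 }, Right { -1/2 0 } — simplest -3/4
RBRR: Left { -1 }, Right { -3/4 -1/2 0 } — simplest -7/8
RBRRB: Left { -1 -7/8 }, Right { -3/4 -1/2 0 } — simplest -13/16
RBRRBR: Left { -1 -7/8 }, Right { -13/16 -3/4 -1/2 0 } — simplest -27/32
RBRRBRB: Left { -1 -7/8 -27/32 }, Right { -13/16 -3/4 -1/2 0 } — simplest -53/64
RBRRBRBR: Left { -1 -7/8 -27/32 }, Right { -53/64 -13/16 -3/4 -1/2 0 } — simplest -107/128
RBRRBRBRB: Left { -1 -7/8 -27/32 -107/128 }, Right { -53/64 -13/16 -3/4 -1/2 0 } — simplest -213/256
RBRRBRBRBB: Left { -1 -7/8 -27/32 -107/128 -213/256 }, Right { -53/64 -13/16 -3/4 -1/2 0 } — simplest -425/512
RBRRBRBRBBB: Left { -1 -7/8 -27/32 -107/128 -213/256 -425/512 }, Right { -53/64 -13/16 -3/4 -1/2 0 } — simplest -849/1024
RBRRBRBRBBBB: Left { -1 -7/8 -27/32 -107/128 -213/256 -425/512 -849/1024 }, Right { -53/64 -13/16 -3/4 -1/2 0 } — simplest -1697/2048
RBRRBRBRBBBBB: Left { -1 -7/8 -27/32 -107/128 -213/256 -425/512 -849/1024 -1697/2048 }, Right { -53/64 -13/16 -3/4 -1/2 0 } — simplest -3393/4096
RBRRBRBRBBBBBB: Left { -1 -7/8 -27/32 -107/128 -213/256 -425/512 -849/1024 -1697/2048 -3393/4096 }, Right { -53/64 -13/16 -3/4 -1/2 0 } — simplest -6785/8192
RBRRBRBRBBBBBBR: Left { -1 -7/8 -27/32 -107/128 -213/256 -425/512 -849/1024 -1697/2048 -3393/4096 }, Right { -6785/8192 -53/64 -13/16 -3/4 -1/2 0 } — simplest -13571/16384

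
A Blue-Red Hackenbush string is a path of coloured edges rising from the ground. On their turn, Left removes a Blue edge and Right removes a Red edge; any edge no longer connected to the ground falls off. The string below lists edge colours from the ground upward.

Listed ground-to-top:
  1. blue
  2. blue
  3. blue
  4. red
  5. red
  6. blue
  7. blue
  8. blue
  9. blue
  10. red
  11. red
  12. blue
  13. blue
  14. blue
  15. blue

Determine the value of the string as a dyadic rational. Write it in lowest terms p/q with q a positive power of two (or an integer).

10143/4096

step 1: add blue to get b; options L={ 0 } R={  } gives 1
step 2: add blue to get bb; options L={ 0; 1 } R={  } gives 2
step 3: add blue to get bbb; options L={ 0; 1; 2 } R={  } gives 3
step 4: add red to get bbbr; options L={ 0; 1; 2 } R={ 3 } gives 5/2
step 5: add red to get bbbrr; options L={ 0; 1; 2 } R={ 5/2; 3 } gives 9/4
step 6: add blue to get bbbrrb; options L={ 0; 1; 2; 9/4 } R={ 5/2; 3 } gives 19/8
step 7: add blue to get bbbrrbb; options L={ 0; 1; 2; 9/4; 19/8 } R={ 5/2; 3 } gives 39/16
step 8: add blue to get bbbrrbbb; options L={ 0; 1; 2; 9/4; 19/8; 39/16 } R={ 5/2; 3 } gives 79/32
step 9: add blue to get bbbrrbbbb; options L={ 0; 1; 2; 9/4; 19/8; 39/16; 79/32 } R={ 5/2; 3 } gives 159/64
step 10: add red to get bbbrrbbbbr; options L={ 0; 1; 2; 9/4; 19/8; 39/16; 79/32 } R={ 159/64; 5/2; 3 } gives 317/128
step 11: add red to get bbbrrbbbbrr; options L={ 0; 1; 2; 9/4; 19/8; 39/16; 79/32 } R={ 317/128; 159/64; 5/2; 3 } gives 633/256
step 12: add blue to get bbbrrbbbbrrb; options L={ 0; 1; 2; 9/4; 19/8; 39/16; 79/32; 633/256 } R={ 317/128; 159/64; 5/2; 3 } gives 1267/512
step 13: add blue to get bbbrrbbbbrrbb; options L={ 0; 1; 2; 9/4; 19/8; 39/16; 79/32; 633/256; 1267/512 } R={ 317/128; 159/64; 5/2; 3 } gives 2535/1024
step 14: add blue to get bbbrrbbbbrrbbb; options L={ 0; 1; 2; 9/4; 19/8; 39/16; 79/32; 633/256; 1267/512; 2535/1024 } R={ 317/128; 159/64; 5/2; 3 } gives 5071/2048
step 15: add blue to get bbbrrbbbbrrbbbb; options L={ 0; 1; 2; 9/4; 19/8; 39/16; 79/32; 633/256; 1267/512; 2535/1024; 5071/2048 } R={ 317/128; 159/64; 5/2; 3 } gives 10143/4096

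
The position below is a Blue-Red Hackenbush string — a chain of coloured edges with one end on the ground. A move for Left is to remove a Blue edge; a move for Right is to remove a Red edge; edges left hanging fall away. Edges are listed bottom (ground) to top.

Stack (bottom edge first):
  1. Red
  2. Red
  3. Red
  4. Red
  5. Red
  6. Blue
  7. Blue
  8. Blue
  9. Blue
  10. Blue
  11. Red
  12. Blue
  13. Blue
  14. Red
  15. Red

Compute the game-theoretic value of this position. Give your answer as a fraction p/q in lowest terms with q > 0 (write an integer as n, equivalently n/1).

R: Left { ∅ }, Right { 0 } so simplest -1
RR: Left { ∅ }, Right { -1 0 } so simplest -2
RRR: Left { ∅ }, Right { -2 -1 0 } so simplest -3
RRRR: Left { ∅ }, Right { -3 -2 -1 0 } so simplest -4
RRRRR: Left { ∅ }, Right { -4 -3 -2 -1 0 } so simplest -5
RRRRRB: Left { -5 }, Right { -4 -3 -2 -1 0 } so simplest -9/2
RRRRRBB: Left { -5 -9/2 }, Right { -4 -3 -2 -1 0 } so simplest -17/4
RRRRRBBB: Left { -5 -9/2 -17/4 }, Right { -4 -3 -2 -1 0 } so simplest -33/8
RRRRRBBBB: Left { -5 -9/2 -17/4 -33/8 }, Right { -4 -3 -2 -1 0 } so simplest -65/16
RRRRRBBBBB: Left { -5 -9/2 -17/4 -33/8 -65/16 }, Right { -4 -3 -2 -1 0 } so simplest -129/32
RRRRRBBBBBR: Left { -5 -9/2 -17/4 -33/8 -65/16 }, Right { -129/32 -4 -3 -2 -1 0 } so simplest -259/64
RRRRRBBBBBRB: Left { -5 -9/2 -17/4 -33/8 -65/16 -259/64 }, Right { -129/32 -4 -3 -2 -1 0 } so simplest -517/128
RRRRRBBBBBRBB: Left { -5 -9/2 -17/4 -33/8 -65/16 -259/64 -517/128 }, Right { -129/32 -4 -3 -2 -1 0 } so simplest -1033/256
RRRRRBBBBBRBBR: Left { -5 -9/2 -17/4 -33/8 -65/16 -259/64 -517/128 }, Right { -1033/256 -129/32 -4 -3 -2 -1 0 } so simplest -2067/512
RRRRRBBBBBRBBRR: Left { -5 -9/2 -17/4 -33/8 -65/16 -259/64 -517/128 }, Right { -2067/512 -1033/256 -129/32 -4 -3 -2 -1 0 } so simplest -4135/1024

-4135/1024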